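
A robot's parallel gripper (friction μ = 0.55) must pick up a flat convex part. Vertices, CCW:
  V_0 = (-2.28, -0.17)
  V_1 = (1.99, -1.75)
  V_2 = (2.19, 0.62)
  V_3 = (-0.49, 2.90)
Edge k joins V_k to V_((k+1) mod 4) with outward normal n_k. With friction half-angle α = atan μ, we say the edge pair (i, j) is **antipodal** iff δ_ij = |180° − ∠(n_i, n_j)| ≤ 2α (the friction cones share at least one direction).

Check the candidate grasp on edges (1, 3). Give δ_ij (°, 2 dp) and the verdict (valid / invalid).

δ = 25.42°, valid

α = atan 0.55 = 28.81°;  2α = 57.62°
edge 1: e_1 = (+0.20, +2.37);  n_1 = (+0.9965, -0.0841)
edge 3: e_3 = (-1.79, -3.07);  n_3 = (-0.8639, +0.5037)
∠(n_1, n_3) = 154.58°
δ = |180° − 154.58°| = 25.42°
25.42° ≤ 2α = 57.62°  →  valid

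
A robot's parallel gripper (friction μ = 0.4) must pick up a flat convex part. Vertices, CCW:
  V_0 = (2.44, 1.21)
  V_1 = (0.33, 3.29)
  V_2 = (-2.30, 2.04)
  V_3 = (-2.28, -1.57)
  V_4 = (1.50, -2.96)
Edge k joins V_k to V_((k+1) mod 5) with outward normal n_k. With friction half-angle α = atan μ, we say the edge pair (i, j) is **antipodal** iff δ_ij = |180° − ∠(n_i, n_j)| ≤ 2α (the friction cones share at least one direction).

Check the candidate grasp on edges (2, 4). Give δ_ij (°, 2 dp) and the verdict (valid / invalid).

δ = 13.02°, valid

α = atan 0.4 = 21.80°;  2α = 43.60°
edge 2: e_2 = (+0.02, -3.61);  n_2 = (-1.0000, -0.0055)
edge 4: e_4 = (+0.94, +4.17);  n_4 = (+0.9755, -0.2199)
∠(n_2, n_4) = 166.98°
δ = |180° − 166.98°| = 13.02°
13.02° ≤ 2α = 43.60°  →  valid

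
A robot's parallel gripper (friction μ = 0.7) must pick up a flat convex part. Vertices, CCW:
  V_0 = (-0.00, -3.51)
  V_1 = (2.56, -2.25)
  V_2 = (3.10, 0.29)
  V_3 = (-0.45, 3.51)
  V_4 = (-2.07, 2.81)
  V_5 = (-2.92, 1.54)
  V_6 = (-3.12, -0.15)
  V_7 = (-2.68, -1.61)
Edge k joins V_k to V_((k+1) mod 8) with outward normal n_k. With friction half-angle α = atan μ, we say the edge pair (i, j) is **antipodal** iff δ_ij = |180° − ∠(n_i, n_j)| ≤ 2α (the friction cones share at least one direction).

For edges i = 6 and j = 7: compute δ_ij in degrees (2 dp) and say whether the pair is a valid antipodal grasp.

α = atan 0.7 = 34.99°;  2α = 69.98°
edge 6: e_6 = (+0.44, -1.46);  n_6 = (-0.9575, -0.2886)
edge 7: e_7 = (+2.68, -1.90);  n_7 = (-0.5784, -0.8158)
∠(n_6, n_7) = 37.89°
δ = |180° − 37.89°| = 142.11°
142.11° > 2α = 69.98°  →  invalid

δ = 142.11°, invalid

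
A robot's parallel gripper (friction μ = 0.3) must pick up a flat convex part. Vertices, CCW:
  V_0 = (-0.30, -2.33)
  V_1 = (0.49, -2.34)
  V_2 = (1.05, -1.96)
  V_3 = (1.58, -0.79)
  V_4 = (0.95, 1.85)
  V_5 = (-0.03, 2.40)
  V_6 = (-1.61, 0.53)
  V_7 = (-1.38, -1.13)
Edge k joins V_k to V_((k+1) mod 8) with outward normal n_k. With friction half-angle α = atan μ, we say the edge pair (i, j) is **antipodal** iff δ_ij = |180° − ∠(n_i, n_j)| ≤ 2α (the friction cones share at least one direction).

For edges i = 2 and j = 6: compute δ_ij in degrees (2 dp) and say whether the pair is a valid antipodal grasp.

α = atan 0.3 = 16.70°;  2α = 33.40°
edge 2: e_2 = (+0.53, +1.17);  n_2 = (+0.9109, -0.4126)
edge 6: e_6 = (+0.23, -1.66);  n_6 = (-0.9905, -0.1372)
∠(n_2, n_6) = 147.74°
δ = |180° − 147.74°| = 32.26°
32.26° ≤ 2α = 33.40°  →  valid

δ = 32.26°, valid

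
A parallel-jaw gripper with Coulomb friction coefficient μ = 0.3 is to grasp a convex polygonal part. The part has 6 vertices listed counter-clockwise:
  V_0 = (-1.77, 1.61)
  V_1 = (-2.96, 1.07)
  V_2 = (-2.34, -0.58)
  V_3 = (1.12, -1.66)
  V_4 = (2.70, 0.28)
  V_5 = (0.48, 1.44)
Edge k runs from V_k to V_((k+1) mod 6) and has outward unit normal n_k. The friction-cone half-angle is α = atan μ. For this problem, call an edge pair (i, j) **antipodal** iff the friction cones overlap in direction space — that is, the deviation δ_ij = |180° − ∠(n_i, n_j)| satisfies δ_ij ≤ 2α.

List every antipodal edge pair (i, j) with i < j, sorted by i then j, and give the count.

α = atan 0.3 = 16.70°;  2α = 33.40°
n_0 = (-0.4132, +0.9106)
n_1 = (-0.9361, -0.3517)
n_2 = (-0.2980, -0.9546)
n_3 = (+0.7754, -0.6315)
n_4 = (+0.4631, +0.8863)
n_5 = (+0.0753, +0.9972)
  (0,1): δ = 93.81°  ·
  (0,2): δ = 41.74°  ·
  (0,3): δ = 26.43°  ✓
  (0,4): δ = 128.00°  ·
  (0,5): δ = 151.27°  ·
  (1,2): δ = 127.93°  ·
  (1,3): δ = 59.75°  ·
  (1,4): δ = 41.82°  ·
  (1,5): δ = 65.09°  ·
  (2,3): δ = 111.83°  ·
  (2,4): δ = 10.25°  ✓
  (2,5): δ = 13.01°  ✓
  (3,4): δ = 78.43°  ·
  (3,5): δ = 55.16°  ·
  (4,5): δ = 156.73°  ·
antipodal pairs: 3

count = 3; pairs: (0,3), (2,4), (2,5)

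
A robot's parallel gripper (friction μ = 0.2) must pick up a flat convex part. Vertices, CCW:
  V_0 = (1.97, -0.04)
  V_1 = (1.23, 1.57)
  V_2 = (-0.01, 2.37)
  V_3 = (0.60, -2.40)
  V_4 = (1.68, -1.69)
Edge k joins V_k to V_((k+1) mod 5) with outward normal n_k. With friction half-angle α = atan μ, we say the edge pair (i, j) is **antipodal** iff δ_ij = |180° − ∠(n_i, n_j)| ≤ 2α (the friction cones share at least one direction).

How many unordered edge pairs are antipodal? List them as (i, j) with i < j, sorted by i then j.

α = atan 0.2 = 11.31°;  2α = 22.62°
n_0 = (+0.9086, +0.4176)
n_1 = (+0.5421, +0.8403)
n_2 = (-0.9919, -0.1268)
n_3 = (+0.5493, -0.8356)
n_4 = (+0.9849, -0.1731)
  (0,1): δ = 147.51°  ·
  (0,2): δ = 17.40°  ✓
  (0,3): δ = 98.64°  ·
  (0,4): δ = 145.35°  ·
  (1,2): δ = 49.88°  ·
  (1,3): δ = 66.15°  ·
  (1,4): δ = 112.86°  ·
  (2,3): δ = 63.97°  ·
  (2,4): δ = 17.26°  ✓
  (3,4): δ = 133.29°  ·
antipodal pairs: 2

count = 2; pairs: (0,2), (2,4)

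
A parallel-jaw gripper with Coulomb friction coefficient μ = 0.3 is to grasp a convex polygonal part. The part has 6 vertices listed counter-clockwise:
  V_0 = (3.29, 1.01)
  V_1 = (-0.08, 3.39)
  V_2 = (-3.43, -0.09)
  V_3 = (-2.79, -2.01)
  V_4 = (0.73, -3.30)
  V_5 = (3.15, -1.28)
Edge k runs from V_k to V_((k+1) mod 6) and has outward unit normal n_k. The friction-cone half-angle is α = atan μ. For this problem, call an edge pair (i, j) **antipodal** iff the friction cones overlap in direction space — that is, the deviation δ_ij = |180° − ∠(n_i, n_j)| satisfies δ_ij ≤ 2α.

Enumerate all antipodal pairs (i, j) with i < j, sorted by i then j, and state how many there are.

count = 3; pairs: (0,3), (1,4), (2,5)

α = atan 0.3 = 16.70°;  2α = 33.40°
n_0 = (+0.5769, +0.8168)
n_1 = (-0.7204, +0.6935)
n_2 = (-0.9487, -0.3162)
n_3 = (-0.3441, -0.9389)
n_4 = (+0.6408, -0.7677)
n_5 = (+0.9981, -0.0610)
  (0,1): δ = 98.68°  ·
  (0,2): δ = 36.33°  ·
  (0,3): δ = 15.10°  ✓
  (0,4): δ = 75.08°  ·
  (0,5): δ = 121.73°  ·
  (1,2): δ = 117.66°  ·
  (1,3): δ = 66.22°  ·
  (1,4): δ = 6.24°  ✓
  (1,5): δ = 40.41°  ·
  (2,3): δ = 128.56°  ·
  (2,4): δ = 68.58°  ·
  (2,5): δ = 21.93°  ✓
  (3,4): δ = 120.02°  ·
  (3,5): δ = 73.37°  ·
  (4,5): δ = 133.35°  ·
antipodal pairs: 3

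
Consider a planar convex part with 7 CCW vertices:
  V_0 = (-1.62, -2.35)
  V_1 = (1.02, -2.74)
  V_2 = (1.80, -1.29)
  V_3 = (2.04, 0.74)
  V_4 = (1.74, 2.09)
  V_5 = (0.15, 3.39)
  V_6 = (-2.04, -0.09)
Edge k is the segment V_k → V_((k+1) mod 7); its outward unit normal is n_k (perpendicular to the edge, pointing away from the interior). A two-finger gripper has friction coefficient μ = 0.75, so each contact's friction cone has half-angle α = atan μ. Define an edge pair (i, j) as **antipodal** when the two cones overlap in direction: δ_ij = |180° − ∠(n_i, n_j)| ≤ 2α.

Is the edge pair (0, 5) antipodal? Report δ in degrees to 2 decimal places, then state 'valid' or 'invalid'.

δ = 66.22°, valid

α = atan 0.75 = 36.87°;  2α = 73.74°
edge 0: e_0 = (+2.64, -0.39);  n_0 = (-0.1461, -0.9893)
edge 5: e_5 = (-2.19, -3.48);  n_5 = (-0.8464, +0.5326)
∠(n_0, n_5) = 113.78°
δ = |180° − 113.78°| = 66.22°
66.22° ≤ 2α = 73.74°  →  valid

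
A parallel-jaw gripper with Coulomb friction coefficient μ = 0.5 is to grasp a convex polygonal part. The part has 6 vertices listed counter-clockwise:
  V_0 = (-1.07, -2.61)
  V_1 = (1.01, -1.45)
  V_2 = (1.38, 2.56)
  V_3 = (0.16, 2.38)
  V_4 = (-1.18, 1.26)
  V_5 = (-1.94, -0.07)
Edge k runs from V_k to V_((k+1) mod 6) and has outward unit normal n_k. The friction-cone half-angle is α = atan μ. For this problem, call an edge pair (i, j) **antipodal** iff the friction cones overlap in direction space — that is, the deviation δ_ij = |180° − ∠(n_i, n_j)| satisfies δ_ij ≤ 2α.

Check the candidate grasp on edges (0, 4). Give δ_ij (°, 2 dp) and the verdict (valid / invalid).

δ = 31.11°, valid

α = atan 0.5 = 26.57°;  2α = 53.13°
edge 0: e_0 = (+2.08, +1.16);  n_0 = (+0.4871, -0.8734)
edge 4: e_4 = (-0.76, -1.33);  n_4 = (-0.8682, +0.4961)
∠(n_0, n_4) = 148.89°
δ = |180° − 148.89°| = 31.11°
31.11° ≤ 2α = 53.13°  →  valid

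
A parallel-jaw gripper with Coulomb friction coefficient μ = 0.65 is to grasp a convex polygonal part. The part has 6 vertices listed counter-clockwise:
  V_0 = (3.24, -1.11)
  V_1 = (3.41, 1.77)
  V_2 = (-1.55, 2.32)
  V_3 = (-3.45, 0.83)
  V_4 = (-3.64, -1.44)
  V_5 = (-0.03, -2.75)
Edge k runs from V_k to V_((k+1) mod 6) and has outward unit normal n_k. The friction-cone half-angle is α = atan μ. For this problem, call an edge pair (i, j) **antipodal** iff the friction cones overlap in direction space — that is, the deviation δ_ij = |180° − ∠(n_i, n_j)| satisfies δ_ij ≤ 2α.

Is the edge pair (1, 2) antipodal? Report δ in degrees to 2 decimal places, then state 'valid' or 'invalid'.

α = atan 0.65 = 33.02°;  2α = 66.05°
edge 1: e_1 = (-4.96, +0.55);  n_1 = (+0.1102, +0.9939)
edge 2: e_2 = (-1.90, -1.49);  n_2 = (-0.6171, +0.7869)
∠(n_1, n_2) = 44.43°
δ = |180° − 44.43°| = 135.57°
135.57° > 2α = 66.05°  →  invalid

δ = 135.57°, invalid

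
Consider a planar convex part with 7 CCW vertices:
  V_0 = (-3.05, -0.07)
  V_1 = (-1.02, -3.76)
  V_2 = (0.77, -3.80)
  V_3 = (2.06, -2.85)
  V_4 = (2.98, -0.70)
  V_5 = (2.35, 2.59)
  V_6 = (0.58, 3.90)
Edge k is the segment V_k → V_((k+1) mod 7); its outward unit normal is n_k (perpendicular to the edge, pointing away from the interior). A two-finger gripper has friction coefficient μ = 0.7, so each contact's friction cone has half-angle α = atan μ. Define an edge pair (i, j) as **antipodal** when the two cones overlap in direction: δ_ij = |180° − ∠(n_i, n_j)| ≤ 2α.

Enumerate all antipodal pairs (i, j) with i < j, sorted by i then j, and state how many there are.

count = 8; pairs: (0,3), (0,4), (0,5), (1,5), (1,6), (2,6), (3,6), (4,6)

α = atan 0.7 = 34.99°;  2α = 69.98°
n_0 = (-0.8762, -0.4820)
n_1 = (-0.0223, -0.9998)
n_2 = (+0.5930, -0.8052)
n_3 = (+0.9194, -0.3934)
n_4 = (+0.9822, +0.1881)
n_5 = (+0.5949, +0.8038)
n_6 = (-0.7380, +0.6748)
  (0,1): δ = 120.10°  ·
  (0,2): δ = 82.45°  ·
  (0,3): δ = 51.98°  ✓
  (0,4): δ = 17.98°  ✓
  (0,5): δ = 24.68°  ✓
  (0,6): δ = 108.74°  ·
  (1,2): δ = 142.35°  ·
  (1,3): δ = 111.89°  ·
  (1,4): δ = 77.88°  ·
  (1,5): δ = 35.23°  ✓
  (1,6): δ = 48.84°  ✓
  (2,3): δ = 149.54°  ·
  (2,4): δ = 115.53°  ·
  (2,5): δ = 72.87°  ·
  (2,6): δ = 11.19°  ✓
  (3,4): δ = 145.99°  ·
  (3,5): δ = 103.34°  ·
  (3,6): δ = 19.27°  ✓
  (4,5): δ = 137.35°  ·
  (4,6): δ = 53.28°  ✓
  (5,6): δ = 95.93°  ·
antipodal pairs: 8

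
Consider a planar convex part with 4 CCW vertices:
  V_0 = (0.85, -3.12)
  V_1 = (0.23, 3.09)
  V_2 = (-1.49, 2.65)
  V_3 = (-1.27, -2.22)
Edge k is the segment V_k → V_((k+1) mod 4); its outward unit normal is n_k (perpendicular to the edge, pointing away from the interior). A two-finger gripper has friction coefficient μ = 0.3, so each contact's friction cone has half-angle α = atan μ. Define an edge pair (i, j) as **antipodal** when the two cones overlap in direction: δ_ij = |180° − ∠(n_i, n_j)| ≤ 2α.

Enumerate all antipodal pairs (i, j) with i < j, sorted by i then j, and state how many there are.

count = 1; pairs: (0,2)

α = atan 0.3 = 16.70°;  2α = 33.40°
n_0 = (+0.9951, +0.0993)
n_1 = (-0.2478, +0.9688)
n_2 = (-0.9990, -0.0451)
n_3 = (-0.3908, -0.9205)
  (0,1): δ = 81.35°  ·
  (0,2): δ = 3.11°  ✓
  (0,3): δ = 61.30°  ·
  (1,2): δ = 101.76°  ·
  (1,3): δ = 37.35°  ·
  (2,3): δ = 115.59°  ·
antipodal pairs: 1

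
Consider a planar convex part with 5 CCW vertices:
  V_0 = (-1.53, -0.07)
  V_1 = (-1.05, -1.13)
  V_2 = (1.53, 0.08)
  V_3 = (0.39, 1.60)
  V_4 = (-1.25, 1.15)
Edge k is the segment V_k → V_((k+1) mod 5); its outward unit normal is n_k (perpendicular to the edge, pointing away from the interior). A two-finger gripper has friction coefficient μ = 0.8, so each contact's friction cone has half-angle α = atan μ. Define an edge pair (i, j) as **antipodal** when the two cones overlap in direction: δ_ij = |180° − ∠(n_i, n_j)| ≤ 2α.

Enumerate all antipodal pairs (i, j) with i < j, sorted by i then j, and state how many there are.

count = 4; pairs: (0,2), (1,3), (1,4), (2,4)

α = atan 0.8 = 38.66°;  2α = 77.32°
n_0 = (-0.9110, -0.4125)
n_1 = (+0.4246, -0.9054)
n_2 = (+0.8000, +0.6000)
n_3 = (-0.2646, +0.9644)
n_4 = (-0.9747, +0.2237)
  (0,1): δ = 89.24°  ·
  (0,2): δ = 12.51°  ✓
  (0,3): δ = 80.98°  ·
  (0,4): δ = 142.71°  ·
  (1,2): δ = 78.26°  ·
  (1,3): δ = 9.78°  ✓
  (1,4): δ = 51.95°  ✓
  (2,3): δ = 111.53°  ·
  (2,4): δ = 49.80°  ✓
  (3,4): δ = 118.27°  ·
antipodal pairs: 4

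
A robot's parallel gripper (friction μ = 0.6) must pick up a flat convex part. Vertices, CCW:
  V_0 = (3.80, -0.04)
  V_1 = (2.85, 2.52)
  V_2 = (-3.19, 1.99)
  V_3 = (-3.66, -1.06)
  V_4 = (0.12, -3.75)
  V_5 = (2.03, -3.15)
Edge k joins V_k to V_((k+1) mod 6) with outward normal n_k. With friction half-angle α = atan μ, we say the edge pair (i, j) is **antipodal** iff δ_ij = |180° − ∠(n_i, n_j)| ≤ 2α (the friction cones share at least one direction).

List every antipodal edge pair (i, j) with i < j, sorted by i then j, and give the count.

count = 6; pairs: (0,2), (0,3), (1,3), (1,4), (1,5), (2,5)

α = atan 0.6 = 30.96°;  2α = 61.93°
n_0 = (+0.9375, +0.3479)
n_1 = (-0.0874, +0.9962)
n_2 = (-0.9883, +0.1523)
n_3 = (-0.5798, -0.8148)
n_4 = (+0.2997, -0.9540)
n_5 = (+0.8691, -0.4946)
  (0,1): δ = 105.34°  ·
  (0,2): δ = 29.12°  ✓
  (0,3): δ = 34.20°  ✓
  (0,4): δ = 87.08°  ·
  (0,5): δ = 129.99°  ·
  (1,2): δ = 103.78°  ·
  (1,3): δ = 40.45°  ✓
  (1,4): δ = 12.42°  ✓
  (1,5): δ = 55.34°  ✓
  (2,3): δ = 116.68°  ·
  (2,4): δ = 63.80°  ·
  (2,5): δ = 20.89°  ✓
  (3,4): δ = 127.12°  ·
  (3,5): δ = 84.21°  ·
  (4,5): δ = 137.08°  ·
antipodal pairs: 6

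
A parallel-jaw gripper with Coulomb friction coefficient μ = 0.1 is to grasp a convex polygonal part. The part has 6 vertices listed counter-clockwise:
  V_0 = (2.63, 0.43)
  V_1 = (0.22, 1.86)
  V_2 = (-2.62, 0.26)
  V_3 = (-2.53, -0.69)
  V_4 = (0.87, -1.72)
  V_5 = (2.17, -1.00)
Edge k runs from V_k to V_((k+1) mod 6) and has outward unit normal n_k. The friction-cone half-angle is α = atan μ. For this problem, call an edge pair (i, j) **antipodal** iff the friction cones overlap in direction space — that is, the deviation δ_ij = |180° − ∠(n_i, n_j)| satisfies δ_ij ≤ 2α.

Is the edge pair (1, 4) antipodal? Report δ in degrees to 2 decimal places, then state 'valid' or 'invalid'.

α = atan 0.1 = 5.71°;  2α = 11.42°
edge 1: e_1 = (-2.84, -1.60);  n_1 = (-0.4908, +0.8712)
edge 4: e_4 = (+1.30, +0.72);  n_4 = (+0.4845, -0.8748)
∠(n_1, n_4) = 179.58°
δ = |180° − 179.58°| = 0.42°
0.42° ≤ 2α = 11.42°  →  valid

δ = 0.42°, valid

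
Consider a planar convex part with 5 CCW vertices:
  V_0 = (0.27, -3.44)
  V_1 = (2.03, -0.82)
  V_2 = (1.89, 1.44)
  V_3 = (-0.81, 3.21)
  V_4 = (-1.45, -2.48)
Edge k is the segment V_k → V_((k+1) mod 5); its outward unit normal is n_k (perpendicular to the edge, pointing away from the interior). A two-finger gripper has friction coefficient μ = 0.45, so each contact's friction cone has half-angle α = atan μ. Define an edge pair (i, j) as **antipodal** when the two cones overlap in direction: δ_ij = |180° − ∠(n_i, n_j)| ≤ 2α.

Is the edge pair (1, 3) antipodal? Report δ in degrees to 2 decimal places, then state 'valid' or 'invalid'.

δ = 9.96°, valid

α = atan 0.45 = 24.23°;  2α = 48.46°
edge 1: e_1 = (-0.14, +2.26);  n_1 = (+0.9981, +0.0618)
edge 3: e_3 = (-0.64, -5.69);  n_3 = (-0.9937, +0.1118)
∠(n_1, n_3) = 170.04°
δ = |180° − 170.04°| = 9.96°
9.96° ≤ 2α = 48.46°  →  valid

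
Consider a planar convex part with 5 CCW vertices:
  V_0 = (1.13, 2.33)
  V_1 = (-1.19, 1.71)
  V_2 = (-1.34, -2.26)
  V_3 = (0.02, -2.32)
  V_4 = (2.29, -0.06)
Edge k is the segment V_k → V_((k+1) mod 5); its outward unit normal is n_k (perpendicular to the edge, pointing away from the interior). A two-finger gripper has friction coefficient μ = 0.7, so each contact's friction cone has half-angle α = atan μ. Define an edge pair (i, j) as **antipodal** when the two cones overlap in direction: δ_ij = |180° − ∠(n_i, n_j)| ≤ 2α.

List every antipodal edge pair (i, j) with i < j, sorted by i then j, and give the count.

count = 5; pairs: (0,2), (0,3), (1,3), (1,4), (2,4)

α = atan 0.7 = 34.99°;  2α = 69.98°
n_0 = (-0.2582, +0.9661)
n_1 = (-0.9993, +0.0378)
n_2 = (-0.0441, -0.9990)
n_3 = (+0.7055, -0.7087)
n_4 = (+0.8996, +0.4366)
  (0,1): δ = 107.13°  ·
  (0,2): δ = 17.49°  ✓
  (0,3): δ = 29.91°  ✓
  (0,4): δ = 100.93°  ·
  (1,2): δ = 90.36°  ·
  (1,3): δ = 42.96°  ✓
  (1,4): δ = 28.05°  ✓
  (2,3): δ = 132.60°  ·
  (2,4): δ = 61.58°  ✓
  (3,4): δ = 108.98°  ·
antipodal pairs: 5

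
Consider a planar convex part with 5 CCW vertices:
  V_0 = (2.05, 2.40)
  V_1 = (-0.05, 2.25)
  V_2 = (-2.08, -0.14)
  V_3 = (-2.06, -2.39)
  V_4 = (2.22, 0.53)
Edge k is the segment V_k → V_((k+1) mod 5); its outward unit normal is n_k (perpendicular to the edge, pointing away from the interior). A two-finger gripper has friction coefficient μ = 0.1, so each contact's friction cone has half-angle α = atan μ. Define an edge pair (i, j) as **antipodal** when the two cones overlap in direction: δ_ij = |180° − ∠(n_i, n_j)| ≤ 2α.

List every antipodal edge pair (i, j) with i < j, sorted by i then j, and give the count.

α = atan 0.1 = 5.71°;  2α = 11.42°
n_0 = (-0.0712, +0.9975)
n_1 = (-0.7622, +0.6474)
n_2 = (-1.0000, -0.0089)
n_3 = (+0.5636, -0.8261)
n_4 = (+0.9959, +0.0905)
  (0,1): δ = 134.43°  ·
  (0,2): δ = 93.58°  ·
  (0,3): δ = 30.22°  ·
  (0,4): δ = 91.11°  ·
  (1,2): δ = 139.15°  ·
  (1,3): δ = 15.35°  ·
  (1,4): δ = 45.54°  ·
  (2,3): δ = 56.21°  ·
  (2,4): δ = 4.69°  ✓
  (3,4): δ = 119.11°  ·
antipodal pairs: 1

count = 1; pairs: (2,4)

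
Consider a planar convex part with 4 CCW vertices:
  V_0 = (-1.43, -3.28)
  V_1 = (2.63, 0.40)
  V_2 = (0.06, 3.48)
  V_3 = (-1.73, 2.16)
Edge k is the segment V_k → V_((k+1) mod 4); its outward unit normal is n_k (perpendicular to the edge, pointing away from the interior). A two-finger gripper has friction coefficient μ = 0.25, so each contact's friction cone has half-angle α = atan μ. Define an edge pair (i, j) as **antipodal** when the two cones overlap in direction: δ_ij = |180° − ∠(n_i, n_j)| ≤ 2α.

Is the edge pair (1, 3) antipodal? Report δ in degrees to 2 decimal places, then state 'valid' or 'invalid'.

α = atan 0.25 = 14.04°;  2α = 28.07°
edge 1: e_1 = (-2.57, +3.08);  n_1 = (+0.7678, +0.6407)
edge 3: e_3 = (+0.30, -5.44);  n_3 = (-0.9985, -0.0551)
∠(n_1, n_3) = 143.31°
δ = |180° − 143.31°| = 36.69°
36.69° > 2α = 28.07°  →  invalid

δ = 36.69°, invalid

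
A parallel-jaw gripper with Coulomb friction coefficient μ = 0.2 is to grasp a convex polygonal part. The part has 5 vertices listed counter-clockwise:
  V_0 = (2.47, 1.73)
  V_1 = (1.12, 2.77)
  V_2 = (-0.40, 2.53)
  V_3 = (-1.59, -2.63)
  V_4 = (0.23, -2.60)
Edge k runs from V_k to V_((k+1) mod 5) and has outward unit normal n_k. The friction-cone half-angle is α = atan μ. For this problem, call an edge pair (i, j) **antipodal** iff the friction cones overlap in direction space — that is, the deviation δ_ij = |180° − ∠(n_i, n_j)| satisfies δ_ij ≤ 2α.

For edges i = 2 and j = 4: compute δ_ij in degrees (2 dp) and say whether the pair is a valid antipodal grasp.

α = atan 0.2 = 11.31°;  2α = 22.62°
edge 2: e_2 = (-1.19, -5.16);  n_2 = (-0.9744, +0.2247)
edge 4: e_4 = (+2.24, +4.33);  n_4 = (+0.8882, -0.4595)
∠(n_2, n_4) = 165.63°
δ = |180° − 165.63°| = 14.37°
14.37° ≤ 2α = 22.62°  →  valid

δ = 14.37°, valid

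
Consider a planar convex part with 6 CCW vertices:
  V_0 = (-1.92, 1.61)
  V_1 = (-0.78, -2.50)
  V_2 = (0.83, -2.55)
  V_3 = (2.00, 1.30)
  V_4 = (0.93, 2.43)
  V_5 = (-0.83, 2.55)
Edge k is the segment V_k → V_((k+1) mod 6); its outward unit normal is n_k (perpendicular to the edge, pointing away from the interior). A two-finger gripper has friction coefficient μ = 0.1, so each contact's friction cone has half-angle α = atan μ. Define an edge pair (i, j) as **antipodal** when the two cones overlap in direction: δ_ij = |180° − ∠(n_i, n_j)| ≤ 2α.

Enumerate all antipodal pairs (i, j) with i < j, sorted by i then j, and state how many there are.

count = 1; pairs: (1,4)

α = atan 0.1 = 5.71°;  2α = 11.42°
n_0 = (-0.9636, -0.2673)
n_1 = (-0.0310, -0.9995)
n_2 = (+0.9568, -0.2908)
n_3 = (+0.7261, +0.6876)
n_4 = (+0.0680, +0.9977)
n_5 = (-0.6531, +0.7573)
  (0,1): δ = 107.28°  ·
  (0,2): δ = 32.41°  ·
  (0,3): δ = 27.94°  ·
  (0,4): δ = 70.60°  ·
  (0,5): δ = 115.27°  ·
  (1,2): δ = 105.13°  ·
  (1,3): δ = 44.78°  ·
  (1,4): δ = 2.12°  ✓
  (1,5): δ = 42.55°  ·
  (2,3): δ = 119.66°  ·
  (2,4): δ = 77.00°  ·
  (2,5): δ = 32.32°  ·
  (3,4): δ = 137.34°  ·
  (3,5): δ = 92.66°  ·
  (4,5): δ = 135.33°  ·
antipodal pairs: 1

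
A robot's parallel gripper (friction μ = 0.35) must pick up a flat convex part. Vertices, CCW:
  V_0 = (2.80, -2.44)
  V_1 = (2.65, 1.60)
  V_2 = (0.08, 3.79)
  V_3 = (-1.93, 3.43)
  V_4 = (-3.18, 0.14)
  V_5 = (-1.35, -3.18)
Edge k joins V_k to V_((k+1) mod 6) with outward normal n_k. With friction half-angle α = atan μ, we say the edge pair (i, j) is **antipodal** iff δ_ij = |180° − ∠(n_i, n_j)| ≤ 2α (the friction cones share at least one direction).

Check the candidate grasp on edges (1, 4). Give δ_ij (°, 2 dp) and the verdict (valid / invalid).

δ = 20.70°, valid

α = atan 0.35 = 19.29°;  2α = 38.58°
edge 1: e_1 = (-2.57, +2.19);  n_1 = (+0.6486, +0.7611)
edge 4: e_4 = (+1.83, -3.32);  n_4 = (-0.8758, -0.4827)
∠(n_1, n_4) = 159.30°
δ = |180° − 159.30°| = 20.70°
20.70° ≤ 2α = 38.58°  →  valid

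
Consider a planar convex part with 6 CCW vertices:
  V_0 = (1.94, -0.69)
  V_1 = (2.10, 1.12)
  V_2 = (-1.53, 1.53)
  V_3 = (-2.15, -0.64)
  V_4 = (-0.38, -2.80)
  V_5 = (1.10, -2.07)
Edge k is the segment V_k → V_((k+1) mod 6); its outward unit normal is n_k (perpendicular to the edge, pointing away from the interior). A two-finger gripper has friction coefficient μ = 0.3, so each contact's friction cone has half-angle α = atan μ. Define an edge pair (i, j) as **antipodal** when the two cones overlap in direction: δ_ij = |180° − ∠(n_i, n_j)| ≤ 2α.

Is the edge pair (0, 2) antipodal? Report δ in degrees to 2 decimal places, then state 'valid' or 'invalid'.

δ = 10.89°, valid

α = atan 0.3 = 16.70°;  2α = 33.40°
edge 0: e_0 = (+0.16, +1.81);  n_0 = (+0.9961, -0.0881)
edge 2: e_2 = (-0.62, -2.17);  n_2 = (-0.9615, +0.2747)
∠(n_0, n_2) = 169.11°
δ = |180° − 169.11°| = 10.89°
10.89° ≤ 2α = 33.40°  →  valid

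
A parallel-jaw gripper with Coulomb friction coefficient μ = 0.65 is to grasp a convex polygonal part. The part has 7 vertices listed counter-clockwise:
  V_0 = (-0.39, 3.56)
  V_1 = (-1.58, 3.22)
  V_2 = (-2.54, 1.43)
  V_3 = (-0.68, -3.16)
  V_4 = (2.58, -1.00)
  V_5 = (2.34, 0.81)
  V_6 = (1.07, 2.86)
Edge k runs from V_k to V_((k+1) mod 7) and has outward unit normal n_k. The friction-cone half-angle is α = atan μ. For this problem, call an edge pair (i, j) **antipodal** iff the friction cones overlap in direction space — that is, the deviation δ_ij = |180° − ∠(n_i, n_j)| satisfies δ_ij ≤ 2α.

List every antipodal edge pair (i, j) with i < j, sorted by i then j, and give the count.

α = atan 0.65 = 33.02°;  2α = 66.05°
n_0 = (-0.2747, +0.9615)
n_1 = (-0.8813, +0.4726)
n_2 = (-0.9268, -0.3756)
n_3 = (+0.5523, -0.8336)
n_4 = (+0.9913, +0.1314)
n_5 = (+0.8501, +0.5266)
n_6 = (+0.4323, +0.9017)
  (0,1): δ = 134.15°  ·
  (0,2): δ = 83.89°  ·
  (0,3): δ = 17.58°  ✓
  (0,4): δ = 81.61°  ·
  (0,5): δ = 105.83°  ·
  (0,6): δ = 138.44°  ·
  (1,2): δ = 129.74°  ·
  (1,3): δ = 28.27°  ✓
  (1,4): δ = 35.76°  ✓
  (1,5): δ = 59.98°  ✓
  (1,6): δ = 92.59°  ·
  (2,3): δ = 78.53°  ·
  (2,4): δ = 14.51°  ✓
  (2,5): δ = 9.72°  ✓
  (2,6): δ = 42.33°  ✓
  (3,4): δ = 115.97°  ·
  (3,5): δ = 91.75°  ·
  (3,6): δ = 59.14°  ✓
  (4,5): δ = 155.77°  ·
  (4,6): δ = 123.17°  ·
  (5,6): δ = 147.39°  ·
antipodal pairs: 8

count = 8; pairs: (0,3), (1,3), (1,4), (1,5), (2,4), (2,5), (2,6), (3,6)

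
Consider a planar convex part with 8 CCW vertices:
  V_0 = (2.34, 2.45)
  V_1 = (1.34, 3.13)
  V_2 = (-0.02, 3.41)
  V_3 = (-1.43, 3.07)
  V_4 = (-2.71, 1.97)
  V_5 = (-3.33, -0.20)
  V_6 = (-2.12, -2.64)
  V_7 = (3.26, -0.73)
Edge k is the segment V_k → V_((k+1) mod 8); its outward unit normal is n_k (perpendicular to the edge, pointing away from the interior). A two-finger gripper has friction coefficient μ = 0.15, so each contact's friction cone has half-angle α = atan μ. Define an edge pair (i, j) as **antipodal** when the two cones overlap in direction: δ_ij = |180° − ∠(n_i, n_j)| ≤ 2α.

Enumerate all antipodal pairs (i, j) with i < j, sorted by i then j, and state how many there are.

α = atan 0.15 = 8.53°;  2α = 17.06°
n_0 = (+0.5623, +0.8269)
n_1 = (+0.2017, +0.9795)
n_2 = (-0.2344, +0.9721)
n_3 = (-0.6518, +0.7584)
n_4 = (-0.9615, +0.2747)
n_5 = (-0.8959, -0.4443)
n_6 = (+0.3346, -0.9424)
n_7 = (+0.9606, +0.2779)
  (0,1): δ = 157.42°  ·
  (0,2): δ = 132.23°  ·
  (0,3): δ = 105.11°  ·
  (0,4): δ = 71.73°  ·
  (0,5): δ = 29.41°  ·
  (0,6): δ = 53.76°  ·
  (0,7): δ = 140.35°  ·
  (1,2): δ = 154.81°  ·
  (1,3): δ = 127.69°  ·
  (1,4): δ = 94.31°  ·
  (1,5): δ = 51.99°  ·
  (1,6): δ = 31.18°  ·
  (1,7): δ = 117.77°  ·
  (2,3): δ = 152.88°  ·
  (2,4): δ = 119.50°  ·
  (2,5): δ = 77.18°  ·
  (2,6): δ = 5.99°  ✓
  (2,7): δ = 92.58°  ·
  (3,4): δ = 146.62°  ·
  (3,5): δ = 104.30°  ·
  (3,6): δ = 21.13°  ·
  (3,7): δ = 65.46°  ·
  (4,5): δ = 137.68°  ·
  (4,6): δ = 54.51°  ·
  (4,7): δ = 32.08°  ·
  (5,6): δ = 96.83°  ·
  (5,7): δ = 10.24°  ✓
  (6,7): δ = 93.41°  ·
antipodal pairs: 2

count = 2; pairs: (2,6), (5,7)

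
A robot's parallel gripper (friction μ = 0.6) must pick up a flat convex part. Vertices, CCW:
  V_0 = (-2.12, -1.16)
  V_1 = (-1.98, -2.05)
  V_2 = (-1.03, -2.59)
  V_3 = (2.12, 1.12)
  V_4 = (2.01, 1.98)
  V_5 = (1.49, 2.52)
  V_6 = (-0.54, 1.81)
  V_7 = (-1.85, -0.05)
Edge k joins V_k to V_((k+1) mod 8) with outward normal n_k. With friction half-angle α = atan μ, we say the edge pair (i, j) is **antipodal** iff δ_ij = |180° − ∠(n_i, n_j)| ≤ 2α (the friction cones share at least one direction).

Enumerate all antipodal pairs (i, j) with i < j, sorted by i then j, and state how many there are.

α = atan 0.6 = 30.96°;  2α = 61.93°
n_0 = (-0.9879, -0.1554)
n_1 = (-0.4942, -0.8694)
n_2 = (+0.7623, -0.6472)
n_3 = (+0.9919, +0.1269)
n_4 = (+0.7203, +0.6936)
n_5 = (-0.3301, +0.9439)
n_6 = (-0.8176, +0.5758)
n_7 = (-0.9717, +0.2364)
  (0,1): δ = 128.55°  ·
  (0,2): δ = 49.27°  ✓
  (0,3): δ = 1.65°  ✓
  (0,4): δ = 34.98°  ✓
  (0,5): δ = 100.34°  ·
  (0,6): δ = 135.90°  ·
  (0,7): δ = 157.39°  ·
  (1,2): δ = 100.72°  ·
  (1,3): δ = 53.10°  ✓
  (1,4): δ = 16.47°  ✓
  (1,5): δ = 48.89°  ✓
  (1,6): δ = 84.46°  ·
  (1,7): δ = 105.94°  ·
  (2,3): δ = 132.38°  ·
  (2,4): δ = 95.75°  ·
  (2,5): δ = 30.39°  ✓
  (2,6): δ = 5.18°  ✓
  (2,7): δ = 26.66°  ✓
  (3,4): δ = 143.37°  ·
  (3,5): δ = 78.01°  ·
  (3,6): δ = 42.45°  ✓
  (3,7): δ = 20.96°  ✓
  (4,5): δ = 114.64°  ·
  (4,6): δ = 79.08°  ·
  (4,7): δ = 57.59°  ✓
  (5,6): δ = 144.43°  ·
  (5,7): δ = 122.95°  ·
  (6,7): δ = 158.51°  ·
antipodal pairs: 12

count = 12; pairs: (0,2), (0,3), (0,4), (1,3), (1,4), (1,5), (2,5), (2,6), (2,7), (3,6), (3,7), (4,7)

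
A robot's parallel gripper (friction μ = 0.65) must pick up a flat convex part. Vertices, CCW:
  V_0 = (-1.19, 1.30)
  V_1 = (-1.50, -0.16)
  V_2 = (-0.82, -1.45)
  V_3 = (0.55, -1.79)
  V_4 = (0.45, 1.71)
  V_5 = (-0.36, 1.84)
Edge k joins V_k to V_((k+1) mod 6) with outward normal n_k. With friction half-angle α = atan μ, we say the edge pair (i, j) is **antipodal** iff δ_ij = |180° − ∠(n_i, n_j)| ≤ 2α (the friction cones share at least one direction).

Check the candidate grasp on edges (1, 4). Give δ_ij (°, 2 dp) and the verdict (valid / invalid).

α = atan 0.65 = 33.02°;  2α = 66.05°
edge 1: e_1 = (+0.68, -1.29);  n_1 = (-0.8846, -0.4663)
edge 4: e_4 = (-0.81, +0.13);  n_4 = (+0.1585, +0.9874)
∠(n_1, n_4) = 126.91°
δ = |180° − 126.91°| = 53.09°
53.09° ≤ 2α = 66.05°  →  valid

δ = 53.09°, valid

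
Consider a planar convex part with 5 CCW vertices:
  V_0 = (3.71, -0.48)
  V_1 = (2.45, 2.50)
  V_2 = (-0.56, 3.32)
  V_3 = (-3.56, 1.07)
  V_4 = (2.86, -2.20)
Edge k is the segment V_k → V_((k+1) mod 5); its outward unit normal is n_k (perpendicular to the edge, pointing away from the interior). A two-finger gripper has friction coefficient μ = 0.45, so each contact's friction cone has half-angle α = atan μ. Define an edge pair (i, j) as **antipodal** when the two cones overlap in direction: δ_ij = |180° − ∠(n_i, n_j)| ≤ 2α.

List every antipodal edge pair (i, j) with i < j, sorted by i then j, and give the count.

α = atan 0.45 = 24.23°;  2α = 48.46°
n_0 = (+0.9211, +0.3894)
n_1 = (+0.2628, +0.9648)
n_2 = (-0.6000, +0.8000)
n_3 = (-0.4539, -0.8911)
n_4 = (+0.8965, -0.4430)
  (0,1): δ = 128.16°  ·
  (0,2): δ = 76.05°  ·
  (0,3): δ = 40.09°  ✓
  (0,4): δ = 130.78°  ·
  (1,2): δ = 127.89°  ·
  (1,3): δ = 11.75°  ✓
  (1,4): δ = 78.94°  ·
  (2,3): δ = 63.86°  ·
  (2,4): δ = 26.83°  ✓
  (3,4): δ = 89.31°  ·
antipodal pairs: 3

count = 3; pairs: (0,3), (1,3), (2,4)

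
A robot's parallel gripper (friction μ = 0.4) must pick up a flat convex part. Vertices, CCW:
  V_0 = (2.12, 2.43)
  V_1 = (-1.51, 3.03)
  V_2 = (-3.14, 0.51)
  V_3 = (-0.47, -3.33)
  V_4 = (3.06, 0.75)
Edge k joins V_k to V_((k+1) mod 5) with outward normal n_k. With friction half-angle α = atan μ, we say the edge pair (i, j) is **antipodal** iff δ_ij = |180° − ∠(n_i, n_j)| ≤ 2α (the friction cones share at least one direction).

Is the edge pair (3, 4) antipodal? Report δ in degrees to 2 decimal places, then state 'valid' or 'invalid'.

δ = 109.91°, invalid

α = atan 0.4 = 21.80°;  2α = 43.60°
edge 3: e_3 = (+3.53, +4.08);  n_3 = (+0.7562, -0.6543)
edge 4: e_4 = (-0.94, +1.68);  n_4 = (+0.8727, +0.4883)
∠(n_3, n_4) = 70.09°
δ = |180° − 70.09°| = 109.91°
109.91° > 2α = 43.60°  →  invalid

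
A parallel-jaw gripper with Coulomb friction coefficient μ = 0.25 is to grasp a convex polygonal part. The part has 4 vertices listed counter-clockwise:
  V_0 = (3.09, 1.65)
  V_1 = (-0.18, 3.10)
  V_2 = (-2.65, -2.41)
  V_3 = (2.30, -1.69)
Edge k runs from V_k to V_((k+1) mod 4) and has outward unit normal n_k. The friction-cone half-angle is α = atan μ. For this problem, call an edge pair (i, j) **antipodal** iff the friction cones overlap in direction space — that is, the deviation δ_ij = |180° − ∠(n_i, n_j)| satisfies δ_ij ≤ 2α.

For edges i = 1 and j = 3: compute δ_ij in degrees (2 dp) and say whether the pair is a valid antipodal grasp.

α = atan 0.25 = 14.04°;  2α = 28.07°
edge 1: e_1 = (-2.47, -5.51);  n_1 = (-0.9125, +0.4091)
edge 3: e_3 = (+0.79, +3.34);  n_3 = (+0.9731, -0.2302)
∠(n_1, n_3) = 169.16°
δ = |180° − 169.16°| = 10.84°
10.84° ≤ 2α = 28.07°  →  valid

δ = 10.84°, valid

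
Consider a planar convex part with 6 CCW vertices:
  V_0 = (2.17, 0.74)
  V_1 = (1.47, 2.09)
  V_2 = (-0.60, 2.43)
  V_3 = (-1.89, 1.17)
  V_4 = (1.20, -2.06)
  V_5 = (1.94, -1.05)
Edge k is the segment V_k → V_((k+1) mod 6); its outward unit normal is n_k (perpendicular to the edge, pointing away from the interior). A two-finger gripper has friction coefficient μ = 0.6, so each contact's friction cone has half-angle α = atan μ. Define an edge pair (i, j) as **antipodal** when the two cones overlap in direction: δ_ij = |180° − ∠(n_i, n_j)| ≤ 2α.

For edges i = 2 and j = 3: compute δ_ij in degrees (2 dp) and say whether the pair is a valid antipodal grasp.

α = atan 0.6 = 30.96°;  2α = 61.93°
edge 2: e_2 = (-1.29, -1.26);  n_2 = (-0.6987, +0.7154)
edge 3: e_3 = (+3.09, -3.23);  n_3 = (-0.7226, -0.6913)
∠(n_2, n_3) = 89.41°
δ = |180° − 89.41°| = 90.59°
90.59° > 2α = 61.93°  →  invalid

δ = 90.59°, invalid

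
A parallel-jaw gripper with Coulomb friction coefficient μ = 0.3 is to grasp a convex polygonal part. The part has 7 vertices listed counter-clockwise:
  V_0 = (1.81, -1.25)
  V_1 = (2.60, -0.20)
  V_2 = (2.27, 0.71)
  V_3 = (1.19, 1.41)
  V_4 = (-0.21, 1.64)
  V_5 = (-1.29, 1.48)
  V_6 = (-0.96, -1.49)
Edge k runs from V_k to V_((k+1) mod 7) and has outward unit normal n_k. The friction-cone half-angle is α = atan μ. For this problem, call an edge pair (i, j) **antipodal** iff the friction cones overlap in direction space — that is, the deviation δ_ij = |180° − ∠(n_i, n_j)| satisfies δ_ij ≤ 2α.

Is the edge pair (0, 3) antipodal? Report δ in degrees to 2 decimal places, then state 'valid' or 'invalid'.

δ = 62.37°, invalid

α = atan 0.3 = 16.70°;  2α = 33.40°
edge 0: e_0 = (+0.79, +1.05);  n_0 = (+0.7991, -0.6012)
edge 3: e_3 = (-1.40, +0.23);  n_3 = (+0.1621, +0.9868)
∠(n_0, n_3) = 117.63°
δ = |180° − 117.63°| = 62.37°
62.37° > 2α = 33.40°  →  invalid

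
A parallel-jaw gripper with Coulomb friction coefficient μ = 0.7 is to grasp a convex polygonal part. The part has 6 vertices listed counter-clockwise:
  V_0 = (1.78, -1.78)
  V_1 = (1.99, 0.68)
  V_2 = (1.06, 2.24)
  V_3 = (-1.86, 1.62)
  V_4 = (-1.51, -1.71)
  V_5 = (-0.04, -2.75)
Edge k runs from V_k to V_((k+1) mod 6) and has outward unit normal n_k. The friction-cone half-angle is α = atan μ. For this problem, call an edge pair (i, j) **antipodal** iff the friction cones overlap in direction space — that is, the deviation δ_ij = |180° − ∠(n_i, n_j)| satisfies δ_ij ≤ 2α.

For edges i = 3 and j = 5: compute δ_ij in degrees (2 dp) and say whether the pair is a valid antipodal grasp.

δ = 67.94°, valid

α = atan 0.7 = 34.99°;  2α = 69.98°
edge 3: e_3 = (+0.35, -3.33);  n_3 = (-0.9945, -0.1045)
edge 5: e_5 = (+1.82, +0.97);  n_5 = (+0.4703, -0.8825)
∠(n_3, n_5) = 112.06°
δ = |180° − 112.06°| = 67.94°
67.94° ≤ 2α = 69.98°  →  valid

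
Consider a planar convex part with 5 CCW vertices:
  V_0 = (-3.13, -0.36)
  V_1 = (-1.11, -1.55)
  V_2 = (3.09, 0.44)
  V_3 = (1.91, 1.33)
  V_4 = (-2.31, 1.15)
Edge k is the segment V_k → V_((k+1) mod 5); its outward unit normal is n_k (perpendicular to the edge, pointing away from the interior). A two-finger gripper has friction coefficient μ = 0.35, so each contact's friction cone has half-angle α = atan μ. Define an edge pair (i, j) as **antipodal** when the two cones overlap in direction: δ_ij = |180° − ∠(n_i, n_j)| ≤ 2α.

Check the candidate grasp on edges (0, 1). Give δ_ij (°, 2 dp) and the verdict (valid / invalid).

δ = 124.15°, invalid

α = atan 0.35 = 19.29°;  2α = 38.58°
edge 0: e_0 = (+2.02, -1.19);  n_0 = (-0.5076, -0.8616)
edge 1: e_1 = (+4.20, +1.99);  n_1 = (+0.4282, -0.9037)
∠(n_0, n_1) = 55.85°
δ = |180° − 55.85°| = 124.15°
124.15° > 2α = 38.58°  →  invalid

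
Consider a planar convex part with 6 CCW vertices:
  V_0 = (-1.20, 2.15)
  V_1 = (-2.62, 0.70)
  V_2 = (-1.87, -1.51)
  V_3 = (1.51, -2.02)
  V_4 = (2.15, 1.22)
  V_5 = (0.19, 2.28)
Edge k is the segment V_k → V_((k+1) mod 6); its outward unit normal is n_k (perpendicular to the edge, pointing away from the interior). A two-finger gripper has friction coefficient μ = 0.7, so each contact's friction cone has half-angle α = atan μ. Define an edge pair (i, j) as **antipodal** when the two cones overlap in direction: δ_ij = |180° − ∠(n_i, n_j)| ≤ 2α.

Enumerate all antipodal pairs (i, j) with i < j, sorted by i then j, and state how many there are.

α = atan 0.7 = 34.99°;  2α = 69.98°
n_0 = (-0.7145, +0.6997)
n_1 = (-0.9470, -0.3214)
n_2 = (-0.1492, -0.9888)
n_3 = (+0.9810, -0.1938)
n_4 = (+0.4757, +0.8796)
n_5 = (-0.0931, +0.9957)
  (0,1): δ = 116.85°  ·
  (0,2): δ = 54.18°  ✓
  (0,3): δ = 33.23°  ✓
  (0,4): δ = 106.00°  ·
  (0,5): δ = 139.74°  ·
  (1,2): δ = 117.33°  ·
  (1,3): δ = 29.92°  ✓
  (1,4): δ = 42.85°  ✓
  (1,5): δ = 76.60°  ·
  (2,3): δ = 92.59°  ·
  (2,4): δ = 19.82°  ✓
  (2,5): δ = 13.92°  ✓
  (3,4): δ = 107.23°  ·
  (3,5): δ = 73.48°  ·
  (4,5): δ = 146.25°  ·
antipodal pairs: 6

count = 6; pairs: (0,2), (0,3), (1,3), (1,4), (2,4), (2,5)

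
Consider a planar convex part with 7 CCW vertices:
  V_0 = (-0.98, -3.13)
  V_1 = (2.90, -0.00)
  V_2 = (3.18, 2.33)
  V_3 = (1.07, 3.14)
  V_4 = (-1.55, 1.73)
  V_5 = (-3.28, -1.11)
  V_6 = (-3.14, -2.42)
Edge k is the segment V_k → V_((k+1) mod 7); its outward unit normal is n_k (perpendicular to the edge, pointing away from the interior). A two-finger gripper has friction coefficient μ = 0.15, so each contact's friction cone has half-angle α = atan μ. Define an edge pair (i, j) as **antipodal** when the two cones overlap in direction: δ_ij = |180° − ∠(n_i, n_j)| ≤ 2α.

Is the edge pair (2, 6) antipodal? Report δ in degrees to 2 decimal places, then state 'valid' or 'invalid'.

δ = 2.81°, valid

α = atan 0.15 = 8.53°;  2α = 17.06°
edge 2: e_2 = (-2.11, +0.81);  n_2 = (+0.3584, +0.9336)
edge 6: e_6 = (+2.16, -0.71);  n_6 = (-0.3123, -0.9500)
∠(n_2, n_6) = 177.19°
δ = |180° − 177.19°| = 2.81°
2.81° ≤ 2α = 17.06°  →  valid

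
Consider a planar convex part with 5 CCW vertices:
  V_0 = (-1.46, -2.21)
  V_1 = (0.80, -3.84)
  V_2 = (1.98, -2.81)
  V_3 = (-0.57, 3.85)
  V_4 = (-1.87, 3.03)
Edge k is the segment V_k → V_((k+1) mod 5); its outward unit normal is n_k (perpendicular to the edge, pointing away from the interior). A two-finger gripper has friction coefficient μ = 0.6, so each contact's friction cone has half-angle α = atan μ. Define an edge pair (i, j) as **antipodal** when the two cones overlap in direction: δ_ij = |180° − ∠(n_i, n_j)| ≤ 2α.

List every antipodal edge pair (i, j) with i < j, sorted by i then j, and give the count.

count = 4; pairs: (0,2), (1,3), (1,4), (2,4)

α = atan 0.6 = 30.96°;  2α = 61.93°
n_0 = (-0.5850, -0.8111)
n_1 = (+0.6576, -0.7534)
n_2 = (+0.9339, +0.3576)
n_3 = (-0.5335, +0.8458)
n_4 = (-0.9970, -0.0780)
  (0,1): δ = 103.08°  ·
  (0,2): δ = 33.25°  ✓
  (0,3): δ = 68.04°  ·
  (0,4): δ = 130.27°  ·
  (1,2): δ = 110.17°  ·
  (1,3): δ = 8.87°  ✓
  (1,4): δ = 53.36°  ✓
  (2,3): δ = 78.71°  ·
  (2,4): δ = 16.48°  ✓
  (3,4): δ = 117.77°  ·
antipodal pairs: 4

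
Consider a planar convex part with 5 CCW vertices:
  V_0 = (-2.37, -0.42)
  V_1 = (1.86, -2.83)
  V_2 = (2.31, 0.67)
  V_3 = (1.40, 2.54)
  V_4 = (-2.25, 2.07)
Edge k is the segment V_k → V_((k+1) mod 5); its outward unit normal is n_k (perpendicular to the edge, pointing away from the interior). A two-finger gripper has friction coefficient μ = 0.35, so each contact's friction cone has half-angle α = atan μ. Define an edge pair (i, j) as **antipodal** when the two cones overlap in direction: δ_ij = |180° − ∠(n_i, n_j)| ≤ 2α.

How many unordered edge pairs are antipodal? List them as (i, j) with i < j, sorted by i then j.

α = atan 0.35 = 19.29°;  2α = 38.58°
n_0 = (-0.4950, -0.8689)
n_1 = (+0.9918, -0.1275)
n_2 = (+0.8992, +0.4376)
n_3 = (-0.1277, +0.9918)
n_4 = (-0.9988, +0.0481)
  (0,1): δ = 67.65°  ·
  (0,2): δ = 34.38°  ✓
  (0,3): δ = 37.01°  ✓
  (0,4): δ = 116.91°  ·
  (1,2): δ = 146.72°  ·
  (1,3): δ = 75.34°  ·
  (1,4): δ = 4.57°  ✓
  (2,3): δ = 108.61°  ·
  (2,4): δ = 28.71°  ✓
  (3,4): δ = 100.10°  ·
antipodal pairs: 4

count = 4; pairs: (0,2), (0,3), (1,4), (2,4)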